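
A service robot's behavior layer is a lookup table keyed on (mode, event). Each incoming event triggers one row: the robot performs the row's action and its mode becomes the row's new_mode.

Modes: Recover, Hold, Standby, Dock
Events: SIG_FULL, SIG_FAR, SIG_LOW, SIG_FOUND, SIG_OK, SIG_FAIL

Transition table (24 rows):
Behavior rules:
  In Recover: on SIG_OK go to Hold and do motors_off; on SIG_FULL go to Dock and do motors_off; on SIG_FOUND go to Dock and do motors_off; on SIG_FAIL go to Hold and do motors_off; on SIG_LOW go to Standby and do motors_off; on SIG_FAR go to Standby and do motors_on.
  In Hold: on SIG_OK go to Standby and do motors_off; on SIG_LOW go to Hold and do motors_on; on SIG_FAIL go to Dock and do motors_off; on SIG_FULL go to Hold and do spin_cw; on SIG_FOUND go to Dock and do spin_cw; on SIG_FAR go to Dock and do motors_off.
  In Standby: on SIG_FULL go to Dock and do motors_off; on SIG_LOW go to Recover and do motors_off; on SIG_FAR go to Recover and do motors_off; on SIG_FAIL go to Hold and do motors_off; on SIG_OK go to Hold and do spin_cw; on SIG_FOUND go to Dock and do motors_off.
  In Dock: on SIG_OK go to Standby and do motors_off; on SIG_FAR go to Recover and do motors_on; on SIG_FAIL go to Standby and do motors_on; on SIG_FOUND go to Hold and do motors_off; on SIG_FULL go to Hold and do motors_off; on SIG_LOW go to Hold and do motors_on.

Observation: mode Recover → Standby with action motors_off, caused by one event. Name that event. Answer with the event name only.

try SIG_FULL: (Recover, SIG_FULL) → (Dock, motors_off)
try SIG_FAR: (Recover, SIG_FAR) → (Standby, motors_on)
try SIG_LOW: (Recover, SIG_LOW) → (Standby, motors_off)  ← matches
try SIG_FOUND: (Recover, SIG_FOUND) → (Dock, motors_off)
try SIG_OK: (Recover, SIG_OK) → (Hold, motors_off)
try SIG_FAIL: (Recover, SIG_FAIL) → (Hold, motors_off)

SIG_LOW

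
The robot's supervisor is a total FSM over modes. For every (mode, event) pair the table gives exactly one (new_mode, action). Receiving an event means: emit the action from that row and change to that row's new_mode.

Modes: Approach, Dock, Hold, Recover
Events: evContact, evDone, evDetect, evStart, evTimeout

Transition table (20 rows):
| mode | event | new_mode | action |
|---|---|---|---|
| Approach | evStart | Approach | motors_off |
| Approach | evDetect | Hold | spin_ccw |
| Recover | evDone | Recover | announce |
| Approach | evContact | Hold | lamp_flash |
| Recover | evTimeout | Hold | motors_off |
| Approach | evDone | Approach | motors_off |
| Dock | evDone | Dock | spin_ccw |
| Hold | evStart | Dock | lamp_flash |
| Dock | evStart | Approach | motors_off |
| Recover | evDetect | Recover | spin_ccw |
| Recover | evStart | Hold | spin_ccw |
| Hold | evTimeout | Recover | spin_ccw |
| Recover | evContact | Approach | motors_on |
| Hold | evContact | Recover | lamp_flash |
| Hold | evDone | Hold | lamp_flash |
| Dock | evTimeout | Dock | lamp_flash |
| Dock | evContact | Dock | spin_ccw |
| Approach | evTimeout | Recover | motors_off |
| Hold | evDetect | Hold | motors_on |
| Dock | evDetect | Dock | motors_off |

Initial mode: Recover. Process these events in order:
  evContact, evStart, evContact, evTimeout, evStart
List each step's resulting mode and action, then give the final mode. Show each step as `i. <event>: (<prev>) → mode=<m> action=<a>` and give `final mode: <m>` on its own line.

1. evContact: (Recover) → mode=Approach action=motors_on
2. evStart: (Approach) → mode=Approach action=motors_off
3. evContact: (Approach) → mode=Hold action=lamp_flash
4. evTimeout: (Hold) → mode=Recover action=spin_ccw
5. evStart: (Recover) → mode=Hold action=spin_ccw

final mode: Hold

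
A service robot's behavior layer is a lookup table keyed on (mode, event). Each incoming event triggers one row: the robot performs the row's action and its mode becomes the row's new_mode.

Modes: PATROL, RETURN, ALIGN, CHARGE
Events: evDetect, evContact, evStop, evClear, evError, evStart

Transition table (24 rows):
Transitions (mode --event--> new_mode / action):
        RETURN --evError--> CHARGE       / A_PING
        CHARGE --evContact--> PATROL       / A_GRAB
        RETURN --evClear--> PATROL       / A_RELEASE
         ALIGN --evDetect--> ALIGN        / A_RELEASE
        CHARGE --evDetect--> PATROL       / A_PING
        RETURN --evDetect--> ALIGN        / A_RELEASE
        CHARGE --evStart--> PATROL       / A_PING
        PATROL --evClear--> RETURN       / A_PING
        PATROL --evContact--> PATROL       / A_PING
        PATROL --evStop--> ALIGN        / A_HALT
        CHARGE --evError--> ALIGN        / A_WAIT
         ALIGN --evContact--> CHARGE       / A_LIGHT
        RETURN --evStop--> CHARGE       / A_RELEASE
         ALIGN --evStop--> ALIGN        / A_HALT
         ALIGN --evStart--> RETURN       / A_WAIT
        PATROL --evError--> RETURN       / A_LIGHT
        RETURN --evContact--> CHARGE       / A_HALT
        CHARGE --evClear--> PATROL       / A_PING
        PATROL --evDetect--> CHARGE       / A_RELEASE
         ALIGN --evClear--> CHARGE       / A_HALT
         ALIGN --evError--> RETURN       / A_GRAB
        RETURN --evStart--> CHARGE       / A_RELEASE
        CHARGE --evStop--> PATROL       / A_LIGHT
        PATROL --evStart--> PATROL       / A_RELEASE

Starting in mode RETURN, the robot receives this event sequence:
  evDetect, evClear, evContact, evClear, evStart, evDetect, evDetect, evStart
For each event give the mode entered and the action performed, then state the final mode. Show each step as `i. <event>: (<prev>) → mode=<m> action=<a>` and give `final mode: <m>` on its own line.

1. evDetect: (RETURN) → mode=ALIGN action=A_RELEASE
2. evClear: (ALIGN) → mode=CHARGE action=A_HALT
3. evContact: (CHARGE) → mode=PATROL action=A_GRAB
4. evClear: (PATROL) → mode=RETURN action=A_PING
5. evStart: (RETURN) → mode=CHARGE action=A_RELEASE
6. evDetect: (CHARGE) → mode=PATROL action=A_PING
7. evDetect: (PATROL) → mode=CHARGE action=A_RELEASE
8. evStart: (CHARGE) → mode=PATROL action=A_PING

final mode: PATROL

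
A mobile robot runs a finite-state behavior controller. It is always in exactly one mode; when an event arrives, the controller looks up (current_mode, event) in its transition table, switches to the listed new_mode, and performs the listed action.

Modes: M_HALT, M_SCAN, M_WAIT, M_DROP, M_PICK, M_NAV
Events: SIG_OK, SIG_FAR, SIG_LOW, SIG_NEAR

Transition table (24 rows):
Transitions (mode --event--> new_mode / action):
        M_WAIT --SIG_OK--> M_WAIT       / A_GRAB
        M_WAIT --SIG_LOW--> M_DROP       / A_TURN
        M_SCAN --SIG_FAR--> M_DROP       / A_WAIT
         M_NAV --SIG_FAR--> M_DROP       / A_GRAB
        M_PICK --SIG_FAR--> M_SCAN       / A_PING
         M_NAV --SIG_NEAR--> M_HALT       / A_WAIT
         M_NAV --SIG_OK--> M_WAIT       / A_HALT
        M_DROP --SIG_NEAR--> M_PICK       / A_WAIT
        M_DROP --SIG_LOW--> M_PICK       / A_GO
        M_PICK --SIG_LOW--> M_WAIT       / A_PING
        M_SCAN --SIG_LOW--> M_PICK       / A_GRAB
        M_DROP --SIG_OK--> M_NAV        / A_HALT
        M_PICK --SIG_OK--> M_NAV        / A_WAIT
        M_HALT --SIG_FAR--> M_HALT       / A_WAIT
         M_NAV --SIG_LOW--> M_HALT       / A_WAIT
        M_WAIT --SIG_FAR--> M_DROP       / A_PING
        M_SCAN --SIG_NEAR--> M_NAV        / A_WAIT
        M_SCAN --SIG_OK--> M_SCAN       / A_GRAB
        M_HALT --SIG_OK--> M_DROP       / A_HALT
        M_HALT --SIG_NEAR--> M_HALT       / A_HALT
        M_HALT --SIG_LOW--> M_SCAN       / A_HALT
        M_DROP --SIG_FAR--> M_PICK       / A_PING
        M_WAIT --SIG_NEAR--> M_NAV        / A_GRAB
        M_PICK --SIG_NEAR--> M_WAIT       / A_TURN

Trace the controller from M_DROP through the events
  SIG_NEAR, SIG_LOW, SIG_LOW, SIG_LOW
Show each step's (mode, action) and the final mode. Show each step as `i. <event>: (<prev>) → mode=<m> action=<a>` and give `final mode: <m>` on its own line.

final mode: M_PICK

1. SIG_NEAR: (M_DROP) → mode=M_PICK action=A_WAIT
2. SIG_LOW: (M_PICK) → mode=M_WAIT action=A_PING
3. SIG_LOW: (M_WAIT) → mode=M_DROP action=A_TURN
4. SIG_LOW: (M_DROP) → mode=M_PICK action=A_GO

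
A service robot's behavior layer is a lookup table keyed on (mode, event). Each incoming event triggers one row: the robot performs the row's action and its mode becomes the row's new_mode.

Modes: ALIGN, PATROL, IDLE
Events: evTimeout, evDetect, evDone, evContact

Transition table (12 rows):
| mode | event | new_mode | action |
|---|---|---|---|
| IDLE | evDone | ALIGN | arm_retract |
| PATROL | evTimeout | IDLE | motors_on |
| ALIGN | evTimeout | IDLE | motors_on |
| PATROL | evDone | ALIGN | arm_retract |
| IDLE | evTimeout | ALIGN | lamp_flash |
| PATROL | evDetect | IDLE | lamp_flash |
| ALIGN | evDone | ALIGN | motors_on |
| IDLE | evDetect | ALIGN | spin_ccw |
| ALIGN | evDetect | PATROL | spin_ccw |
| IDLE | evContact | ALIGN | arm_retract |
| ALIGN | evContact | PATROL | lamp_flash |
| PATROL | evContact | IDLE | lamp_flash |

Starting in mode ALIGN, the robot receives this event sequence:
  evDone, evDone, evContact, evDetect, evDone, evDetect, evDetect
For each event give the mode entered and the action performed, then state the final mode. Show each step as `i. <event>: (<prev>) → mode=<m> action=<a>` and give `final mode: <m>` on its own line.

1. evDone: (ALIGN) → mode=ALIGN action=motors_on
2. evDone: (ALIGN) → mode=ALIGN action=motors_on
3. evContact: (ALIGN) → mode=PATROL action=lamp_flash
4. evDetect: (PATROL) → mode=IDLE action=lamp_flash
5. evDone: (IDLE) → mode=ALIGN action=arm_retract
6. evDetect: (ALIGN) → mode=PATROL action=spin_ccw
7. evDetect: (PATROL) → mode=IDLE action=lamp_flash

final mode: IDLE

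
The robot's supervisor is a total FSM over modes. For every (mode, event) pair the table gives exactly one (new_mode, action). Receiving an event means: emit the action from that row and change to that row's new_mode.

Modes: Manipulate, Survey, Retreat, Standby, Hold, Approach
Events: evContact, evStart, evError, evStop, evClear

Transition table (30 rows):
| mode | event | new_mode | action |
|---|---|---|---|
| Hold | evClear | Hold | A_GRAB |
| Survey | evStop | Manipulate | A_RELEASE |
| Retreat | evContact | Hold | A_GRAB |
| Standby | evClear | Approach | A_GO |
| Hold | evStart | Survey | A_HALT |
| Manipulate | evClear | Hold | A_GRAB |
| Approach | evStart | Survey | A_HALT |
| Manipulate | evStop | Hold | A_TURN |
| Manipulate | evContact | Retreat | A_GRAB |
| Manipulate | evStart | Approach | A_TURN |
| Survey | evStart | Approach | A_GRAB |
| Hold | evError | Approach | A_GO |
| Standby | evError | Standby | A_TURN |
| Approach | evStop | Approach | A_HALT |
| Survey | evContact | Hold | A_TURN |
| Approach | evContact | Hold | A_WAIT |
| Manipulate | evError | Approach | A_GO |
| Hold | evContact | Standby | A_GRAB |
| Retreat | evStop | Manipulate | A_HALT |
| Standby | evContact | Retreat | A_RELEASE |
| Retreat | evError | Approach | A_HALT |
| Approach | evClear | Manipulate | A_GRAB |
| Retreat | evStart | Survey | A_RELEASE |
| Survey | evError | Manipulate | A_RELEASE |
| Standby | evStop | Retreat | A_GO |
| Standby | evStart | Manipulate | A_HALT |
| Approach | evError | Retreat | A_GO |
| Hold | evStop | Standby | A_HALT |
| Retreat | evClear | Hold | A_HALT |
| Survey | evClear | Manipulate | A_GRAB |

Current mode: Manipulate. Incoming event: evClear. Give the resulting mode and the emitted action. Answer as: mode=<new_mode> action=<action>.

mode=Hold action=A_GRAB

current mode = Manipulate; filter table to that mode:
  (Manipulate, evClear) → (Hold, A_GRAB)  ← event matches
  (Manipulate, evStop) → (Hold, A_TURN)
  (Manipulate, evContact) → (Retreat, A_GRAB)
  (Manipulate, evStart) → (Approach, A_TURN)
  (Manipulate, evError) → (Approach, A_GO)
event = evClear selects (Hold, A_GRAB)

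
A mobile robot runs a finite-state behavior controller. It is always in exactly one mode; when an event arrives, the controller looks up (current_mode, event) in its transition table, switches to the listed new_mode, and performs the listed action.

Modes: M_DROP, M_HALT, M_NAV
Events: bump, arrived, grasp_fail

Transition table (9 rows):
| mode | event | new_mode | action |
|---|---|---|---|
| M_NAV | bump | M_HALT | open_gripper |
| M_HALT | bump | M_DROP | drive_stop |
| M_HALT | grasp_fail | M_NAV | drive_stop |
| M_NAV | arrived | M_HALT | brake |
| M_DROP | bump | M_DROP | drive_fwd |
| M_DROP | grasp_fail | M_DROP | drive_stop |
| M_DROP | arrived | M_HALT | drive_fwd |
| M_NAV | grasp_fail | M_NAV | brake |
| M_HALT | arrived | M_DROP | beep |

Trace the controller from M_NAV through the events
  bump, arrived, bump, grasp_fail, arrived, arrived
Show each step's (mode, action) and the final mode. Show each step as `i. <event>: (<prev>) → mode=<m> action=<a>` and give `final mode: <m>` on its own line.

1. bump: (M_NAV) → mode=M_HALT action=open_gripper
2. arrived: (M_HALT) → mode=M_DROP action=beep
3. bump: (M_DROP) → mode=M_DROP action=drive_fwd
4. grasp_fail: (M_DROP) → mode=M_DROP action=drive_stop
5. arrived: (M_DROP) → mode=M_HALT action=drive_fwd
6. arrived: (M_HALT) → mode=M_DROP action=beep

final mode: M_DROP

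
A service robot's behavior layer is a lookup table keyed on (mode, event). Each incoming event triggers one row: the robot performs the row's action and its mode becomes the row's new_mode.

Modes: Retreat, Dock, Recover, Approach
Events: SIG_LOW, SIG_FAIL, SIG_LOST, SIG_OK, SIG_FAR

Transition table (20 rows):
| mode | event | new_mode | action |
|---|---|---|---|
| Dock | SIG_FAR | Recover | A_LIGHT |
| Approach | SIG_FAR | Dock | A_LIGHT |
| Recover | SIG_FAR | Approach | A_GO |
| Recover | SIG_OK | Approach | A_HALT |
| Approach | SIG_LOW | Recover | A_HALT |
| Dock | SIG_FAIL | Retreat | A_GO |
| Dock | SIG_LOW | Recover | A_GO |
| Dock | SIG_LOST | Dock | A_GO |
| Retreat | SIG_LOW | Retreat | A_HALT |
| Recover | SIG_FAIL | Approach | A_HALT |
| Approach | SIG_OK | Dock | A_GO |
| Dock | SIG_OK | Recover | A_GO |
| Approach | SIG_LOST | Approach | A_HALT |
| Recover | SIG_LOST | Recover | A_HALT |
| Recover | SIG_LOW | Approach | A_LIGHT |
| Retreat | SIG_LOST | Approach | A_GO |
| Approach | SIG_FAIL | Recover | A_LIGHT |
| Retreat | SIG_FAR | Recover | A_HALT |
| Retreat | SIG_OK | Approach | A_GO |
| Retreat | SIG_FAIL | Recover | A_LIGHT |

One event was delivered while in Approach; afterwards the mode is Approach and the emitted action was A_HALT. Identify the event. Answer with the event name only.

try SIG_LOW: (Approach, SIG_LOW) → (Recover, A_HALT)
try SIG_FAIL: (Approach, SIG_FAIL) → (Recover, A_LIGHT)
try SIG_LOST: (Approach, SIG_LOST) → (Approach, A_HALT)  ← matches
try SIG_OK: (Approach, SIG_OK) → (Dock, A_GO)
try SIG_FAR: (Approach, SIG_FAR) → (Dock, A_LIGHT)

SIG_LOST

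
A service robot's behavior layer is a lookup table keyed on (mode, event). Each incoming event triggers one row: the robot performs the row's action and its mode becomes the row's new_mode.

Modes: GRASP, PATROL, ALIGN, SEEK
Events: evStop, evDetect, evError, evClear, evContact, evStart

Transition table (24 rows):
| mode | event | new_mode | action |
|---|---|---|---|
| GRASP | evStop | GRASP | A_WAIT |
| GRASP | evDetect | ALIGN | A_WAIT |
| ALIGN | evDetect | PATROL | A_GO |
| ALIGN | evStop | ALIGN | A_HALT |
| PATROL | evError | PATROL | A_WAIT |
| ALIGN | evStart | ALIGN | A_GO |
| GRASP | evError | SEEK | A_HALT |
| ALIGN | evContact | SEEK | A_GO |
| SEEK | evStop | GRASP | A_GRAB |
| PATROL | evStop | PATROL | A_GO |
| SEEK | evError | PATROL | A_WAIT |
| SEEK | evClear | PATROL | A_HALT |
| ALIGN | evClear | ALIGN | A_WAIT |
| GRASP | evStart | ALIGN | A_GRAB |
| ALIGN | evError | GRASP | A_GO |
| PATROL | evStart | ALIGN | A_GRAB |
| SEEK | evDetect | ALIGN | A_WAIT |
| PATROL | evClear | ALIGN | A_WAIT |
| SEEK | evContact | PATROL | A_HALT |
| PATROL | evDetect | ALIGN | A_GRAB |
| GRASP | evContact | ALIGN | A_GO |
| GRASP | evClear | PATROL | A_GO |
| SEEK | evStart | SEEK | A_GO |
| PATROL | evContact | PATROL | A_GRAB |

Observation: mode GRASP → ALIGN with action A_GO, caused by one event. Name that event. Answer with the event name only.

evContact

try evStop: (GRASP, evStop) → (GRASP, A_WAIT)
try evDetect: (GRASP, evDetect) → (ALIGN, A_WAIT)
try evError: (GRASP, evError) → (SEEK, A_HALT)
try evClear: (GRASP, evClear) → (PATROL, A_GO)
try evContact: (GRASP, evContact) → (ALIGN, A_GO)  ← matches
try evStart: (GRASP, evStart) → (ALIGN, A_GRAB)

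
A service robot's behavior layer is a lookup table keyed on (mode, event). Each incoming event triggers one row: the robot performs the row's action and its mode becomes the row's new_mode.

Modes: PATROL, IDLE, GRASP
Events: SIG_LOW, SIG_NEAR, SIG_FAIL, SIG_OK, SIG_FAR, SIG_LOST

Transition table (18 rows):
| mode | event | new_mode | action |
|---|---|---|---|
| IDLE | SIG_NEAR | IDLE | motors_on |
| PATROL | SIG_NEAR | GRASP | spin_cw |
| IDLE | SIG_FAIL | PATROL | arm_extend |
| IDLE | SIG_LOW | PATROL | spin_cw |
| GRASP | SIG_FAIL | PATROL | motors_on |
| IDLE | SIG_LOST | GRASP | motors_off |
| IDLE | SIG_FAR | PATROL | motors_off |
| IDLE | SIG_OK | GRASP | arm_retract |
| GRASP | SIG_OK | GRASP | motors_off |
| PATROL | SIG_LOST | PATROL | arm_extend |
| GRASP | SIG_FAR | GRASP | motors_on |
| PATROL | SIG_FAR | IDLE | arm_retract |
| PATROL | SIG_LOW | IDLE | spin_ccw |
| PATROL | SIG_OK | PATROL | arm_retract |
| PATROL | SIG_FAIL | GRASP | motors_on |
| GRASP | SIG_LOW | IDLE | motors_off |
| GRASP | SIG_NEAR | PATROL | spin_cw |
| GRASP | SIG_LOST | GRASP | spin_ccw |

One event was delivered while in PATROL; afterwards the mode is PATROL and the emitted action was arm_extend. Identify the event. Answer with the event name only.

SIG_LOST

try SIG_LOW: (PATROL, SIG_LOW) → (IDLE, spin_ccw)
try SIG_NEAR: (PATROL, SIG_NEAR) → (GRASP, spin_cw)
try SIG_FAIL: (PATROL, SIG_FAIL) → (GRASP, motors_on)
try SIG_OK: (PATROL, SIG_OK) → (PATROL, arm_retract)
try SIG_FAR: (PATROL, SIG_FAR) → (IDLE, arm_retract)
try SIG_LOST: (PATROL, SIG_LOST) → (PATROL, arm_extend)  ← matches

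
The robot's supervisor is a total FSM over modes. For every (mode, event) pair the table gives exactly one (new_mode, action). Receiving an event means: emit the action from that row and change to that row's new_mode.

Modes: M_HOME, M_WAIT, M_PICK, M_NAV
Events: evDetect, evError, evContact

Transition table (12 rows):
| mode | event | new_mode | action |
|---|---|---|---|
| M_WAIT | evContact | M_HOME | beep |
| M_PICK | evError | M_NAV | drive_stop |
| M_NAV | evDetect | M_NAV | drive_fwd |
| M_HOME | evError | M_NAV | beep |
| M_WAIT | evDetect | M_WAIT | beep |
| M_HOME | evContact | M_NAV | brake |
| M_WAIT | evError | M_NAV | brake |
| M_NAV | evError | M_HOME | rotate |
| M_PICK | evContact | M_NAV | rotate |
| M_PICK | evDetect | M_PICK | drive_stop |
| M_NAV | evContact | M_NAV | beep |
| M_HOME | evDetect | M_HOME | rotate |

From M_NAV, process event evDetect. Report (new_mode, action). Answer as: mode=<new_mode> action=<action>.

mode=M_NAV action=drive_fwd

current mode = M_NAV; filter table to that mode:
  (M_NAV, evDetect) → (M_NAV, drive_fwd)  ← event matches
  (M_NAV, evError) → (M_HOME, rotate)
  (M_NAV, evContact) → (M_NAV, beep)
event = evDetect selects (M_NAV, drive_fwd)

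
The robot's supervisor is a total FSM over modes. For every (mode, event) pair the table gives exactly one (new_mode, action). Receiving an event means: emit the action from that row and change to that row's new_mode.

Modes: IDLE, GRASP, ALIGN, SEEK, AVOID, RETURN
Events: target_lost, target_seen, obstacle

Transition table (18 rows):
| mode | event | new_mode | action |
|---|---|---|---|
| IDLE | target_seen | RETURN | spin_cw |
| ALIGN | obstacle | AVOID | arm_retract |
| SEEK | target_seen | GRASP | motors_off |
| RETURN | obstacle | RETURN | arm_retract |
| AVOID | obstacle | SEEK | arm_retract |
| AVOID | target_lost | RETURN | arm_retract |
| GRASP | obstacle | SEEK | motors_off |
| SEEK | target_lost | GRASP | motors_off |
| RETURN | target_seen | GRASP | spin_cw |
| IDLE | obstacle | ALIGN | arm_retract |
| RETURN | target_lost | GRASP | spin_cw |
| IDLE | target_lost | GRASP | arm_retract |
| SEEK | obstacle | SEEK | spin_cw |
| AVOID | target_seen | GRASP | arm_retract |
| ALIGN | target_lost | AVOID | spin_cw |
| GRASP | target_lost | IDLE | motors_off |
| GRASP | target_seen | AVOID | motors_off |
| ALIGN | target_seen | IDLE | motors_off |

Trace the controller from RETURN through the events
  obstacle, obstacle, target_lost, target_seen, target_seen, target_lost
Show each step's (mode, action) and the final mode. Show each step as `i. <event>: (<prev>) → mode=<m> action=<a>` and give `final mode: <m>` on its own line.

final mode: IDLE

1. obstacle: (RETURN) → mode=RETURN action=arm_retract
2. obstacle: (RETURN) → mode=RETURN action=arm_retract
3. target_lost: (RETURN) → mode=GRASP action=spin_cw
4. target_seen: (GRASP) → mode=AVOID action=motors_off
5. target_seen: (AVOID) → mode=GRASP action=arm_retract
6. target_lost: (GRASP) → mode=IDLE action=motors_off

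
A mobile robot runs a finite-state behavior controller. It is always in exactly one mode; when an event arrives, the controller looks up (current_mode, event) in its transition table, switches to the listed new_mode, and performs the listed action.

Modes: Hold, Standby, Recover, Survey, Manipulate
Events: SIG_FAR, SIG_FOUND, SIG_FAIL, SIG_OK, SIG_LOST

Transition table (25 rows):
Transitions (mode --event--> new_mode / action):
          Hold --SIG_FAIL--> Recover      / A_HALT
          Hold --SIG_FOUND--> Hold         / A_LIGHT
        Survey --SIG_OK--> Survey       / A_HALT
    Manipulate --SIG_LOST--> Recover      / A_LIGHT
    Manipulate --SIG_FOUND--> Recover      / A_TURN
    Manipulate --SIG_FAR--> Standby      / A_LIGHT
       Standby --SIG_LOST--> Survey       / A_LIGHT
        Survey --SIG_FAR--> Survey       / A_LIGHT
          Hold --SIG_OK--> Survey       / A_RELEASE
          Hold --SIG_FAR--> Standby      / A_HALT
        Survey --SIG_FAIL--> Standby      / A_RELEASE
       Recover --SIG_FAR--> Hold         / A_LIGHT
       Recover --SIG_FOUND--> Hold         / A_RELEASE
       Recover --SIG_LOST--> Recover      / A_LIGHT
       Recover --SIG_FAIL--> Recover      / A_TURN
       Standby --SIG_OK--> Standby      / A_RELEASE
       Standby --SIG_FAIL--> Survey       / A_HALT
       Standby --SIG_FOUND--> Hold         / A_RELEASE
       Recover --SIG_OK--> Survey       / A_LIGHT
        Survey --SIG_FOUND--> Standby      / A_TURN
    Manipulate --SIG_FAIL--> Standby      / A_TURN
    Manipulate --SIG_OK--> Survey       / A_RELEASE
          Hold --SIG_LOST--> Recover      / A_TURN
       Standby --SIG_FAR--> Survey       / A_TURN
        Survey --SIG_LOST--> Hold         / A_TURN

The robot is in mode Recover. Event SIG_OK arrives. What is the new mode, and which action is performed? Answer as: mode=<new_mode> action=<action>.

mode=Survey action=A_LIGHT

current mode = Recover; filter table to that mode:
  (Recover, SIG_FAR) → (Hold, A_LIGHT)
  (Recover, SIG_FOUND) → (Hold, A_RELEASE)
  (Recover, SIG_LOST) → (Recover, A_LIGHT)
  (Recover, SIG_FAIL) → (Recover, A_TURN)
  (Recover, SIG_OK) → (Survey, A_LIGHT)  ← event matches
event = SIG_OK selects (Survey, A_LIGHT)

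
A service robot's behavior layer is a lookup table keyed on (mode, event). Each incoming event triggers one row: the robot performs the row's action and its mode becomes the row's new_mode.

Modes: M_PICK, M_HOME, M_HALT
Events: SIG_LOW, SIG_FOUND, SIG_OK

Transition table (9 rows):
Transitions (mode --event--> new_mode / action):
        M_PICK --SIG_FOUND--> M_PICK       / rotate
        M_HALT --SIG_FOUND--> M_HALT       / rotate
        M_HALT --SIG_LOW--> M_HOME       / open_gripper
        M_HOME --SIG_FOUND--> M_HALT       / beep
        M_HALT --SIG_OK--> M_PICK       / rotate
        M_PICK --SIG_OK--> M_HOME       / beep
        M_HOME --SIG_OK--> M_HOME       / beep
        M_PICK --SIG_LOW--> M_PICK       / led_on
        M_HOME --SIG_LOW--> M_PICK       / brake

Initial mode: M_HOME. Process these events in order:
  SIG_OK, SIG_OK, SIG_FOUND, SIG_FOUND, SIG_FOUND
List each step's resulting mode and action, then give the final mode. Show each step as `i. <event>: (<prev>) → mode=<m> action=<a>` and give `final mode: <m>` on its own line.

1. SIG_OK: (M_HOME) → mode=M_HOME action=beep
2. SIG_OK: (M_HOME) → mode=M_HOME action=beep
3. SIG_FOUND: (M_HOME) → mode=M_HALT action=beep
4. SIG_FOUND: (M_HALT) → mode=M_HALT action=rotate
5. SIG_FOUND: (M_HALT) → mode=M_HALT action=rotate

final mode: M_HALT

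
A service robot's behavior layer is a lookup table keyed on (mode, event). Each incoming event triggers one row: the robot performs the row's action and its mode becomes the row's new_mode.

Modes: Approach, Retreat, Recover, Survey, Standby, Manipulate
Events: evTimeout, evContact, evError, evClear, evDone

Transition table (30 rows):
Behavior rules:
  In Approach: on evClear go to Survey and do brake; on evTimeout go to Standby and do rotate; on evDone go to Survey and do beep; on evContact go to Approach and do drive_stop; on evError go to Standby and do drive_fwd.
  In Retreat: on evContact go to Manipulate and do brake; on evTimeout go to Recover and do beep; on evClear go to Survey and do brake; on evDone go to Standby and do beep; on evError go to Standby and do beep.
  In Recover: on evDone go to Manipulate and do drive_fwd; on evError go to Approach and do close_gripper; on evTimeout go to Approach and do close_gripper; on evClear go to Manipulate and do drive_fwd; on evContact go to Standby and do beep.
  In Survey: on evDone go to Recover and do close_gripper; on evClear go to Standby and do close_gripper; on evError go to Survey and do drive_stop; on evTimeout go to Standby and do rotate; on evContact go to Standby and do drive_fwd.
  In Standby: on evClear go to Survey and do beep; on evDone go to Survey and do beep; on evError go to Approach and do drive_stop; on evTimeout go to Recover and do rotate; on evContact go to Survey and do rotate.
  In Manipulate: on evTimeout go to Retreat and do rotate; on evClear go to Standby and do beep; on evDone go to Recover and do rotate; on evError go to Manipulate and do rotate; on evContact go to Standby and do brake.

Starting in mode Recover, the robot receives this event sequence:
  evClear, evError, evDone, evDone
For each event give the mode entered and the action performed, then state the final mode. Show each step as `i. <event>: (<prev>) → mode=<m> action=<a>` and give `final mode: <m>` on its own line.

final mode: Manipulate

1. evClear: (Recover) → mode=Manipulate action=drive_fwd
2. evError: (Manipulate) → mode=Manipulate action=rotate
3. evDone: (Manipulate) → mode=Recover action=rotate
4. evDone: (Recover) → mode=Manipulate action=drive_fwd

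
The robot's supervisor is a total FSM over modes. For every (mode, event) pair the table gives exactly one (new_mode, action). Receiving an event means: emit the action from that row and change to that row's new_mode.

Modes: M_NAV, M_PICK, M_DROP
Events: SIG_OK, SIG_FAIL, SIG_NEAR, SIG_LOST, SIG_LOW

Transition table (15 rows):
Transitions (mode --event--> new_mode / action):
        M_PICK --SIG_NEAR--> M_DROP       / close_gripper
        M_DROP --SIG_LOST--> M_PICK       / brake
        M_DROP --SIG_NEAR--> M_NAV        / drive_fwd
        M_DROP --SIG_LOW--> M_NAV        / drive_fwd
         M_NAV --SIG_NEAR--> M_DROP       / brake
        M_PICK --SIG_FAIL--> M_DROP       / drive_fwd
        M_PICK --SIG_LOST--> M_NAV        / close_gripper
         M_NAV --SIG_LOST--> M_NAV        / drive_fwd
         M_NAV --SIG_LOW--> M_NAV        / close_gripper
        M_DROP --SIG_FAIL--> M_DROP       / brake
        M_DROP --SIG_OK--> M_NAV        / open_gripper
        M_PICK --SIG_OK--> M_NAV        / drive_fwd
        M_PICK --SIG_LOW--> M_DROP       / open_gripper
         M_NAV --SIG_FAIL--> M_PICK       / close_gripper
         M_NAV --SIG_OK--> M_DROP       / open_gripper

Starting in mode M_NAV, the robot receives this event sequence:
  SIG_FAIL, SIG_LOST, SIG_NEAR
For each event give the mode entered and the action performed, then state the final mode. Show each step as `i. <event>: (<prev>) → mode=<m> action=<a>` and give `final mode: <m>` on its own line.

1. SIG_FAIL: (M_NAV) → mode=M_PICK action=close_gripper
2. SIG_LOST: (M_PICK) → mode=M_NAV action=close_gripper
3. SIG_NEAR: (M_NAV) → mode=M_DROP action=brake

final mode: M_DROP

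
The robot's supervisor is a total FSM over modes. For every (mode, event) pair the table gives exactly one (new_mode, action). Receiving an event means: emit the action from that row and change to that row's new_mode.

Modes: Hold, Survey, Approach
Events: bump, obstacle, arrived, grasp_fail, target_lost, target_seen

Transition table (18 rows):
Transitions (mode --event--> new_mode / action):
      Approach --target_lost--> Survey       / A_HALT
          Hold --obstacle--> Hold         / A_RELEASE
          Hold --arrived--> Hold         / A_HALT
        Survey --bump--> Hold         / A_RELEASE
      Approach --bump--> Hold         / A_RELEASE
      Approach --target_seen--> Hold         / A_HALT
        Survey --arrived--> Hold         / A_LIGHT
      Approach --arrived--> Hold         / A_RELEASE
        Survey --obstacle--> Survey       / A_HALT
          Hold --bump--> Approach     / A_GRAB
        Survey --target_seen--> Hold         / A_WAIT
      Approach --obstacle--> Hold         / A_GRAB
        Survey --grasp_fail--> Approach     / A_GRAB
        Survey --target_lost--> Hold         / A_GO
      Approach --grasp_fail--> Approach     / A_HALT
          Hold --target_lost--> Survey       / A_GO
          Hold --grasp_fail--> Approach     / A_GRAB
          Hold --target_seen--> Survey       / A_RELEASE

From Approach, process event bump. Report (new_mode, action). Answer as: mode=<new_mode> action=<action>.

current mode = Approach; filter table to that mode:
  (Approach, target_lost) → (Survey, A_HALT)
  (Approach, bump) → (Hold, A_RELEASE)  ← event matches
  (Approach, target_seen) → (Hold, A_HALT)
  (Approach, arrived) → (Hold, A_RELEASE)
  (Approach, obstacle) → (Hold, A_GRAB)
  (Approach, grasp_fail) → (Approach, A_HALT)
event = bump selects (Hold, A_RELEASE)

mode=Hold action=A_RELEASE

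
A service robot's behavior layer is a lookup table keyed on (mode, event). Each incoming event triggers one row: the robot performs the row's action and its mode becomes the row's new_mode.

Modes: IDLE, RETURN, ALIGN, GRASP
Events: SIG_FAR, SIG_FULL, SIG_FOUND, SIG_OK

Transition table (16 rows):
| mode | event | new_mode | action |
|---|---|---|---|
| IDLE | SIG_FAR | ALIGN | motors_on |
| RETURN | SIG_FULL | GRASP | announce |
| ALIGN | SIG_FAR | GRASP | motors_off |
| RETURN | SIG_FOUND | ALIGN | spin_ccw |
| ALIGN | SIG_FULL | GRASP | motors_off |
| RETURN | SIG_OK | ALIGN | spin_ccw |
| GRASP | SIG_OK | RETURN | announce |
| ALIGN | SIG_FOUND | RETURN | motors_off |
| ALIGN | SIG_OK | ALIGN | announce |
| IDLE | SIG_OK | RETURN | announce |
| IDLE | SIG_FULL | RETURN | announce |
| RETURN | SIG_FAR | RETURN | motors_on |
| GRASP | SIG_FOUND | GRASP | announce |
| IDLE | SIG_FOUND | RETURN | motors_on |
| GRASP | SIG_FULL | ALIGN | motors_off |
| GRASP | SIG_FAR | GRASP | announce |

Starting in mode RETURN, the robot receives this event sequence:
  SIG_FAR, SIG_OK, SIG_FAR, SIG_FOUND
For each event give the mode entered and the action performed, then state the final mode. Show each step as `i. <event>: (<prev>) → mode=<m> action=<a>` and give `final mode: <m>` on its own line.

1. SIG_FAR: (RETURN) → mode=RETURN action=motors_on
2. SIG_OK: (RETURN) → mode=ALIGN action=spin_ccw
3. SIG_FAR: (ALIGN) → mode=GRASP action=motors_off
4. SIG_FOUND: (GRASP) → mode=GRASP action=announce

final mode: GRASP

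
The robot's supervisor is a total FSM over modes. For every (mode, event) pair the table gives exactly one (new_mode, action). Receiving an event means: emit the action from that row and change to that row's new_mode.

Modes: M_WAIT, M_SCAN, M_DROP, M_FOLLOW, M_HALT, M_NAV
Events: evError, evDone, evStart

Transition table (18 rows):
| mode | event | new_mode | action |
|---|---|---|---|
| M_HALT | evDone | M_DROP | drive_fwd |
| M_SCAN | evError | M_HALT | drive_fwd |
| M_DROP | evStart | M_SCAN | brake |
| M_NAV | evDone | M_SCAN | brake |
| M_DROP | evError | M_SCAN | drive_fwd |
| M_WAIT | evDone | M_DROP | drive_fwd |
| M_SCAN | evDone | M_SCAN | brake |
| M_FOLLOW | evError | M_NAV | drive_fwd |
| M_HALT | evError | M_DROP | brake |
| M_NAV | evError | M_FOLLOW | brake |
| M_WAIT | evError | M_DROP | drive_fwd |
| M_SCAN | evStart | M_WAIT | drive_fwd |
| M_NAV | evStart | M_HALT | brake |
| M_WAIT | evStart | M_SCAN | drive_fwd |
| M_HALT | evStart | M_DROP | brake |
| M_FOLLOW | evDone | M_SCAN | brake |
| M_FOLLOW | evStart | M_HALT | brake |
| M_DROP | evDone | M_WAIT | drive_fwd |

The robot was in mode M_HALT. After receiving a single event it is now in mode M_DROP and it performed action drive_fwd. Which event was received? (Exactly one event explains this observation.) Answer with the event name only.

try evError: (M_HALT, evError) → (M_DROP, brake)
try evDone: (M_HALT, evDone) → (M_DROP, drive_fwd)  ← matches
try evStart: (M_HALT, evStart) → (M_DROP, brake)

evDone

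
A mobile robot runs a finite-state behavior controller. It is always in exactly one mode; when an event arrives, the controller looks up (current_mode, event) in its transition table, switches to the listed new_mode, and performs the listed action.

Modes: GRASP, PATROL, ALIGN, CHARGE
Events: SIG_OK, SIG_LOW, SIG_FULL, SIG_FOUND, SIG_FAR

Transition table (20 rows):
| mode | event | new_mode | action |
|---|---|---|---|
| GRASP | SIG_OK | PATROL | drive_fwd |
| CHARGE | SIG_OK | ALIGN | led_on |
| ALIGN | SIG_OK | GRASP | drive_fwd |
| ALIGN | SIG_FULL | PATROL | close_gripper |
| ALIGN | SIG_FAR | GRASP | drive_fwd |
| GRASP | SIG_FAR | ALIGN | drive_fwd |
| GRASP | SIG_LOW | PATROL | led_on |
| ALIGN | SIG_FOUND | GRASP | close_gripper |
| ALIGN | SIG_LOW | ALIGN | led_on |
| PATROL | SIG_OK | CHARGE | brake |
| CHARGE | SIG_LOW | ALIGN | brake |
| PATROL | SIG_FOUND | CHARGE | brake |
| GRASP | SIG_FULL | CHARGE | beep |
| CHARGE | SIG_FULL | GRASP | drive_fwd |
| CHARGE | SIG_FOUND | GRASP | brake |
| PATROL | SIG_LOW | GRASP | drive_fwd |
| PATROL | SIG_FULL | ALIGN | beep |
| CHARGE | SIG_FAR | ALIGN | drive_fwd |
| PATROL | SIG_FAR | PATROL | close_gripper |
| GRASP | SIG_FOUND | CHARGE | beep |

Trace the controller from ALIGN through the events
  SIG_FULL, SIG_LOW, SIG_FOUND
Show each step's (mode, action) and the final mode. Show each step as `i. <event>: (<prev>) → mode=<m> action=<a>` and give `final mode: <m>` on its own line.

final mode: CHARGE

1. SIG_FULL: (ALIGN) → mode=PATROL action=close_gripper
2. SIG_LOW: (PATROL) → mode=GRASP action=drive_fwd
3. SIG_FOUND: (GRASP) → mode=CHARGE action=beep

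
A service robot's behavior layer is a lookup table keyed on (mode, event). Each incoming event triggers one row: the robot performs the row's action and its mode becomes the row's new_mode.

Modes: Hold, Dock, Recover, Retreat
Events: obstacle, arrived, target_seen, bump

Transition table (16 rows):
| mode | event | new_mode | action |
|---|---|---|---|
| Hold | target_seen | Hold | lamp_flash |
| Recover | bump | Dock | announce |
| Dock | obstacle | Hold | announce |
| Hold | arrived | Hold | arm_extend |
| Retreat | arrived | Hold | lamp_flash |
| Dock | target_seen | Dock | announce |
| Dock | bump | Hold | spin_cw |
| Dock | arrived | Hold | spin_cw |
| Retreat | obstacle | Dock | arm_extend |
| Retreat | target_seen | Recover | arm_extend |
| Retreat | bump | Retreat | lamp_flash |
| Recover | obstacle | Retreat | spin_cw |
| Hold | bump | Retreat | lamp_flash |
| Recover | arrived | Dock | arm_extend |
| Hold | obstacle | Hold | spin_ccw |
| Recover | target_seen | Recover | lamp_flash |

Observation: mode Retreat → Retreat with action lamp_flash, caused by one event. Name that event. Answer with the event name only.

bump

try obstacle: (Retreat, obstacle) → (Dock, arm_extend)
try arrived: (Retreat, arrived) → (Hold, lamp_flash)
try target_seen: (Retreat, target_seen) → (Recover, arm_extend)
try bump: (Retreat, bump) → (Retreat, lamp_flash)  ← matches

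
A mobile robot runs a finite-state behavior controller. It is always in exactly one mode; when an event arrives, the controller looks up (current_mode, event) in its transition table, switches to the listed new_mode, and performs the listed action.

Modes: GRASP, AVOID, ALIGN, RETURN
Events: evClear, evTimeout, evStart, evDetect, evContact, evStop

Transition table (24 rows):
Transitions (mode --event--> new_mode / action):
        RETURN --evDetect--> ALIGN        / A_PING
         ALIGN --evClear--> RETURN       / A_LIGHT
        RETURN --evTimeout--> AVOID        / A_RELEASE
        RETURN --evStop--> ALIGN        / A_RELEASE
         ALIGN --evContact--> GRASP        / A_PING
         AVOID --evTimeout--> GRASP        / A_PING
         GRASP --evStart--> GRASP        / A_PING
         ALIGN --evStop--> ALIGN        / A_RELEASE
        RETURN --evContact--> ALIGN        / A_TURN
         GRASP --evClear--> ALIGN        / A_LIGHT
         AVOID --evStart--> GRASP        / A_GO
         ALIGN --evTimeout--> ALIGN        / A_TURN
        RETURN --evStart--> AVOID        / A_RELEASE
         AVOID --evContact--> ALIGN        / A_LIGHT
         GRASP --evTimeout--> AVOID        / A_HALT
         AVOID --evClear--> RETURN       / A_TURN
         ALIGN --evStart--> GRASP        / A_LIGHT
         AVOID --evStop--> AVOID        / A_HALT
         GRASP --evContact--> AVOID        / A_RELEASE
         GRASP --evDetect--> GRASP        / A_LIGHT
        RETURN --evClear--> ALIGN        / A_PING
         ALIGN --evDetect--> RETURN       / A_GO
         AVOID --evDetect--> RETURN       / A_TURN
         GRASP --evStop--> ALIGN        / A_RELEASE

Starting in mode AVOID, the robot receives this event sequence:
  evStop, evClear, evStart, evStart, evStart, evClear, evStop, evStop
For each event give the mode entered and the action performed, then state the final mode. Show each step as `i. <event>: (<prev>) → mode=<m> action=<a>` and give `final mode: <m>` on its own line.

final mode: ALIGN

1. evStop: (AVOID) → mode=AVOID action=A_HALT
2. evClear: (AVOID) → mode=RETURN action=A_TURN
3. evStart: (RETURN) → mode=AVOID action=A_RELEASE
4. evStart: (AVOID) → mode=GRASP action=A_GO
5. evStart: (GRASP) → mode=GRASP action=A_PING
6. evClear: (GRASP) → mode=ALIGN action=A_LIGHT
7. evStop: (ALIGN) → mode=ALIGN action=A_RELEASE
8. evStop: (ALIGN) → mode=ALIGN action=A_RELEASE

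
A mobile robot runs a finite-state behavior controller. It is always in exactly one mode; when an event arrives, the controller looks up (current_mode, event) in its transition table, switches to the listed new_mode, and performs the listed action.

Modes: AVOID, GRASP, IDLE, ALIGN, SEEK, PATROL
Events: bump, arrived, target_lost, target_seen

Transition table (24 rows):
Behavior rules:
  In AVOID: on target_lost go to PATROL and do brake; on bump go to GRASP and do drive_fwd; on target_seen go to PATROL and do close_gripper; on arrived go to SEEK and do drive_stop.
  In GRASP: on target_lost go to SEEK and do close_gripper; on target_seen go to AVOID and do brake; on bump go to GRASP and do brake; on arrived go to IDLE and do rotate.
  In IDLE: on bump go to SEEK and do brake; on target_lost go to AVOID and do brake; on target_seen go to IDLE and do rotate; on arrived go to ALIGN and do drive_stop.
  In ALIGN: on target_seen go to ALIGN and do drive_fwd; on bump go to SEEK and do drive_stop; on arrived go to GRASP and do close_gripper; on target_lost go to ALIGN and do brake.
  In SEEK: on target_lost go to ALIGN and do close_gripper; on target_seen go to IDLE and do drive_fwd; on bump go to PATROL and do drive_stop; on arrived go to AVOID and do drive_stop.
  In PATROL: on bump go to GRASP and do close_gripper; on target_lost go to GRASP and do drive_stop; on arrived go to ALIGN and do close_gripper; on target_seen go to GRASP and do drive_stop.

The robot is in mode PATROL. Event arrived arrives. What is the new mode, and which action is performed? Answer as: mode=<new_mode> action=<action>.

mode=ALIGN action=close_gripper

current mode = PATROL; filter table to that mode:
  (PATROL, bump) → (GRASP, close_gripper)
  (PATROL, target_lost) → (GRASP, drive_stop)
  (PATROL, arrived) → (ALIGN, close_gripper)  ← event matches
  (PATROL, target_seen) → (GRASP, drive_stop)
event = arrived selects (ALIGN, close_gripper)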